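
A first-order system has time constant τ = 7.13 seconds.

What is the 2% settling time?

For first-order system, 2% settling time ≈ 4τ = 4 × 7.13 = 28.52 s.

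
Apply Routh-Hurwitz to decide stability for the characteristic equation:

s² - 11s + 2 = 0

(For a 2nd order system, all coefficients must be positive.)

Coefficients: 1, -11, 2. b=-11 not positive, so system is unstable.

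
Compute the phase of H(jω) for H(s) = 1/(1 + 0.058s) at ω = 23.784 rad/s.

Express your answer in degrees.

Phase = -arctan(ωτ) = -arctan(23.784 × 0.058) = -54.1°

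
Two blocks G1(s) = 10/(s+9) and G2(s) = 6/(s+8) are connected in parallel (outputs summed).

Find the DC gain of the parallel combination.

Parallel: G_eq = G1 + G2. DC gain = G1(0) + G2(0) = 10/9 + 6/8 = 1.1111 + 0.75 = 1.8611.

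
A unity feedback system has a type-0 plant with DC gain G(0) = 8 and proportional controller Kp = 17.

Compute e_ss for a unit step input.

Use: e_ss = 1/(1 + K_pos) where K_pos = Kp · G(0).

K_pos = Kp · G(0) = 17 × 8 = 136. e_ss = 1/(1 + 136) = 0.0073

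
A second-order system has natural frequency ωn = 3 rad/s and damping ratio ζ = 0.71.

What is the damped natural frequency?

ωd = ωn√(1 - ζ²) = 3√(1 - 0.71²) = 2.11 rad/s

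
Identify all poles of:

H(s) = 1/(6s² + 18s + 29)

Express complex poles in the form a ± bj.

Discriminant = 18² - 4×6×29 = 324 - 696 = -372 < 0, so the poles are a complex conjugate pair s = (-18 ± j√372)/(2×6). Real part = -18/(2×6) = -18/12 = -1.5; imaginary part = ±√372/(2×6) ≈ 1.6073. Poles: s = -1.5 ± 1.6073j.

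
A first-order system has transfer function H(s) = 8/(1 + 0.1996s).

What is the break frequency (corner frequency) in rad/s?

Corner frequency = 1/τ = 1/0.1996 = 5.01 rad/s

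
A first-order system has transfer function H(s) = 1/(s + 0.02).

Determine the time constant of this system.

For H(s) = 1/(s + 1/τ), the pole is at -1/τ = -0.02, so τ = 1/0.02 = 50 s.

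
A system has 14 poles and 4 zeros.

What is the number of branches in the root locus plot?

Root locus has n branches where n = number of poles = 14.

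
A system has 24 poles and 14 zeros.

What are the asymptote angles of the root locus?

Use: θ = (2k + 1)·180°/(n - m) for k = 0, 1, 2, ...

n - m = 24 - 14 = 10. Angles: θk = (2k + 1)·180°/10 = 18°, 54°, 90°, 126°, 162°, 198°, 234°, 270°, 306°, 342°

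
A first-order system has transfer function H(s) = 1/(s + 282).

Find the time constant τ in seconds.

For H(s) = 1/(s + 1/τ), the pole is at -1/τ = -282, so τ = 1/282 = 0.0035 s.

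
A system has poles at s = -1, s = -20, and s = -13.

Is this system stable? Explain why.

All poles are in the left half-plane. System is stable.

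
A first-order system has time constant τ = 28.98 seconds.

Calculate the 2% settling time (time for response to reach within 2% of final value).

For first-order system, 2% settling time ≈ 4τ = 4 × 28.98 = 115.92 s.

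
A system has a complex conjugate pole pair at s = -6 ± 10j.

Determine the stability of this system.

Real part of poles is -6 (< 0, left half-plane). Stable.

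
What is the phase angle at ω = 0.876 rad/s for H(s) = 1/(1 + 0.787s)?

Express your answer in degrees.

Phase = -arctan(ωτ) = -arctan(0.876 × 0.787) = -34.6°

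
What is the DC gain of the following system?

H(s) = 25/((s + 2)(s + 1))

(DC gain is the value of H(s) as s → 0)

DC gain = H(0) = 25/(2 × 1) = 25/2 = 12.5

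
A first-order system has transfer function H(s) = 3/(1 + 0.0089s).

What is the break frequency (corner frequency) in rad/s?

Corner frequency = 1/τ = 1/0.0089 = 112.36 rad/s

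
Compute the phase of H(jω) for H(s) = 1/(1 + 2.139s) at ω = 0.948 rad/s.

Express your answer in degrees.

Phase = -arctan(ωτ) = -arctan(0.948 × 2.139) = -63.7°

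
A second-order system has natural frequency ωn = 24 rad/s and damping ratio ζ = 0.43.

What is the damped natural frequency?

ωd = ωn√(1 - ζ²) = 24√(1 - 0.43²) = 21.67 rad/s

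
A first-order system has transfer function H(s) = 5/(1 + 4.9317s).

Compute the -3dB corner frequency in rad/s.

Corner frequency = 1/τ = 1/4.9317 = 0.203 rad/s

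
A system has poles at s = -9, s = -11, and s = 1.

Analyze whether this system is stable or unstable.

Pole(s) at s = 1 are not in the left half-plane. System is unstable.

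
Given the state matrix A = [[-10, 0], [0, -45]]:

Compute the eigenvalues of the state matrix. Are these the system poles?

For diagonal matrix, eigenvalues are diagonal entries: λ₁ = -10, λ₂ = -45. Eigenvalues of A = system poles.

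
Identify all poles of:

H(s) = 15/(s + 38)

Pole is where denominator = 0: s + 38 = 0, so s = -38.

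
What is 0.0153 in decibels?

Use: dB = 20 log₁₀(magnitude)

dB = 20 log₁₀(0.0153) = -36.3 dB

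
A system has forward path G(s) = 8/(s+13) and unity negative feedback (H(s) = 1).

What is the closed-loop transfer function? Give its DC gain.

T(s) = G/(1+GH) = [8/(s+13)] / [1 + 8/(s+13)] = 8/(s+13+8) = 8/(s+21). DC gain = 8/21 = 0.3810.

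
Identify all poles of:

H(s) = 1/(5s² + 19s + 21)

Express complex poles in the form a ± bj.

Discriminant = 19² - 4×5×21 = 361 - 420 = -59 < 0, so the poles are a complex conjugate pair s = (-19 ± j√59)/(2×5). Real part = -19/(2×5) = -19/10 = -1.9; imaginary part = ±√59/(2×5) ≈ 0.7681. Poles: s = -1.9 ± 0.7681j.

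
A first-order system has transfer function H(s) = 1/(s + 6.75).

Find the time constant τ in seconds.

For H(s) = 1/(s + 1/τ), the pole is at -1/τ = -6.75, so τ = 1/6.75 = 0.1481 s.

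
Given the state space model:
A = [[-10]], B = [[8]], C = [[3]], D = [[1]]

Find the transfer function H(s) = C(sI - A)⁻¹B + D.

(sI - A)⁻¹ = 1/(s + 10). H(s) = 3×8/(s + 10) + 1 = (s + 34)/(s + 10).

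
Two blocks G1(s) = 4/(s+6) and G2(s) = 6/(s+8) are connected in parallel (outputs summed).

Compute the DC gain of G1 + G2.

Parallel: G_eq = G1 + G2. DC gain = G1(0) + G2(0) = 4/6 + 6/8 = 0.6667 + 0.75 = 1.4167.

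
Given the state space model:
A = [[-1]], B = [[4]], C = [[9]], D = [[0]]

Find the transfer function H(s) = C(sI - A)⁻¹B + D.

(sI - A)⁻¹ = 1/(s + 1). H(s) = 9 × 4/(s + 1) + 0 = 36/(s + 1).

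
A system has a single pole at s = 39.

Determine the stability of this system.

Pole at s = 39 is in the right half-plane. Unstable.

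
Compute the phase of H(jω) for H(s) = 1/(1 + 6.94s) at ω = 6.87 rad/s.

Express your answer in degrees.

Phase = -arctan(ωτ) = -arctan(6.87 × 6.94) = -88.8°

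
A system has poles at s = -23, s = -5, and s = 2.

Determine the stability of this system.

Pole(s) at s = 2 are not in the left half-plane. System is unstable.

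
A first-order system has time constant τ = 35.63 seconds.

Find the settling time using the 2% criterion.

For first-order system, 2% settling time ≈ 4τ = 4 × 35.63 = 142.52 s.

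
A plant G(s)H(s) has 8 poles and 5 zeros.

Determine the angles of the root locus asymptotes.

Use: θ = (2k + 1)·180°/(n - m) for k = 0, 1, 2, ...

n - m = 8 - 5 = 3. Angles: θk = (2k + 1)·180°/3 = 60°, 180°, 300°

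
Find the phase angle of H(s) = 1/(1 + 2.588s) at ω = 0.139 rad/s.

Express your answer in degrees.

Phase = -arctan(ωτ) = -arctan(0.139 × 2.588) = -19.8°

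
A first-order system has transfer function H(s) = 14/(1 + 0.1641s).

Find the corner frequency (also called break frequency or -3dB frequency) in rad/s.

Corner frequency = 1/τ = 1/0.1641 = 6.094 rad/s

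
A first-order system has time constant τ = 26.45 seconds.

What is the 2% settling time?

For first-order system, 2% settling time ≈ 4τ = 4 × 26.45 = 105.8 s.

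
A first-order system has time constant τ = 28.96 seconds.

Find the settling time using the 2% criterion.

For first-order system, 2% settling time ≈ 4τ = 4 × 28.96 = 115.84 s.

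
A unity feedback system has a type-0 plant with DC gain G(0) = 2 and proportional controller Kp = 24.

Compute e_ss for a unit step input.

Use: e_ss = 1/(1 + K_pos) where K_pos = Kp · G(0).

K_pos = Kp · G(0) = 24 × 2 = 48. e_ss = 1/(1 + 48) = 0.0204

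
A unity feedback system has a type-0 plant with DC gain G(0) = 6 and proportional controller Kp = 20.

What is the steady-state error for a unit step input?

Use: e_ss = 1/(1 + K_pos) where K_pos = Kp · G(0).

K_pos = Kp · G(0) = 20 × 6 = 120. e_ss = 1/(1 + 120) = 0.0083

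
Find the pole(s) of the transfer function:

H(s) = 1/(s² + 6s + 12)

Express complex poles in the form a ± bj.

Discriminant = 6² - 4×1×12 = 36 - 48 = -12 < 0, so the poles are a complex conjugate pair s = (-6 ± j√12)/(2×1). Real part = -6/(2×1) = -6/2 = -3; imaginary part = ±√12/(2×1) ≈ 1.7321. Poles: s = -3 ± 1.7321j.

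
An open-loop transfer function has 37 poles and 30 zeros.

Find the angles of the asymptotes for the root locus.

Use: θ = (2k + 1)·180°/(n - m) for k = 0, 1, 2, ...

n - m = 37 - 30 = 7. Angles: θk = (2k + 1)·180°/7 = 25.71°, 77.14°, 128.57°, 180°, 231.43°, 282.86°, 334.29°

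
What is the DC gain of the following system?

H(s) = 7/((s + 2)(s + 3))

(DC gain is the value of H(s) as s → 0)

DC gain = H(0) = 7/(2 × 3) = 7/6 = 1.1667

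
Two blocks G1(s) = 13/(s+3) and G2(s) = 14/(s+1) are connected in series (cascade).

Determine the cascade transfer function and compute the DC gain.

Series: multiply transfer functions. G_eq = 13/(s+3) × 14/(s+1) = 182/((s+3)(s+1)). DC gain = 182/(3×1) = 60.6667.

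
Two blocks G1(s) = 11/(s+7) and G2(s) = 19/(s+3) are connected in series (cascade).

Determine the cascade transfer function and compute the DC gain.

Series: multiply transfer functions. G_eq = 11/(s+7) × 19/(s+3) = 209/((s+7)(s+3)). DC gain = 209/(7×3) = 9.9524.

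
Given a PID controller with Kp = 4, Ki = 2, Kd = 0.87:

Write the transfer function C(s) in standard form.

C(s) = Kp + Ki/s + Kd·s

Substituting values: C(s) = 4 + 2/s + 0.87s = (0.87s² + 4s + 2)/s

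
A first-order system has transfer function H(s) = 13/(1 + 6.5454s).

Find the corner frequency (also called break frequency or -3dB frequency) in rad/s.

Corner frequency = 1/τ = 1/6.5454 = 0.153 rad/s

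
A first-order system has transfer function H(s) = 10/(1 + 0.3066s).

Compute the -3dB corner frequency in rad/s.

Corner frequency = 1/τ = 1/0.3066 = 3.262 rad/s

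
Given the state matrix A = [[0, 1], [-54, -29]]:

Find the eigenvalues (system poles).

det(A - λI) = λ² - (-29)λ + 54 = (λ - (-2))(λ - (-27)). Eigenvalues: -2, -27.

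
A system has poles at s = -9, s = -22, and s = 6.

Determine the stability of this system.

Pole(s) at s = 6 are not in the left half-plane. System is unstable.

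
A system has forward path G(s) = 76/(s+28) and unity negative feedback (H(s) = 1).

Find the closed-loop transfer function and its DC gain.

T(s) = G/(1+GH) = [76/(s+28)] / [1 + 76/(s+28)] = 76/(s+28+76) = 76/(s+104). DC gain = 76/104 = 0.7308.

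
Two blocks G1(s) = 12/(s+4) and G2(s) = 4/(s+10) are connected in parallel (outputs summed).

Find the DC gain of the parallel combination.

Parallel: G_eq = G1 + G2. DC gain = G1(0) + G2(0) = 12/4 + 4/10 = 3 + 0.4 = 3.4.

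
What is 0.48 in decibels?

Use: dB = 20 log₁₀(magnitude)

dB = 20 log₁₀(0.48) = -6.4 dB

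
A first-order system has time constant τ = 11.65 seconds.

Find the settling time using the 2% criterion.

For first-order system, 2% settling time ≈ 4τ = 4 × 11.65 = 46.6 s.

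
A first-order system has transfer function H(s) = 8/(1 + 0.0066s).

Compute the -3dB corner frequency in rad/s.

Corner frequency = 1/τ = 1/0.0066 = 151.515 rad/s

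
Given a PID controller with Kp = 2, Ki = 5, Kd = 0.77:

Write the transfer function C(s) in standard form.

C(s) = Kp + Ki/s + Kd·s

Substituting values: C(s) = 2 + 5/s + 0.77s = (0.77s² + 2s + 5)/s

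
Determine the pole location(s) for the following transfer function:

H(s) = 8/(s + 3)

Pole is where denominator = 0: s + 3 = 0, so s = -3.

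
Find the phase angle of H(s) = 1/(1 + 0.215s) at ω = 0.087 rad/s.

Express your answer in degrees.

Phase = -arctan(ωτ) = -arctan(0.087 × 0.215) = -1.1°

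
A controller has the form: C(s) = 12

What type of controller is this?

This is a Proportional (P) controller.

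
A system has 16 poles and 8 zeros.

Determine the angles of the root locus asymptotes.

n - m = 16 - 8 = 8. Angles: θk = (2k + 1)·180°/8 = 22.5°, 67.5°, 112.5°, 157.5°, 202.5°, 247.5°, 292.5°, 337.5°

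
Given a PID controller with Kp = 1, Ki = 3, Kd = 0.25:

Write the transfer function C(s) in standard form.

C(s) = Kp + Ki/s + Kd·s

Substituting values: C(s) = 1 + 3/s + 0.25s = (0.25s² + s + 3)/s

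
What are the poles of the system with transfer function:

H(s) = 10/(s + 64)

Pole is where denominator = 0: s + 64 = 0, so s = -64.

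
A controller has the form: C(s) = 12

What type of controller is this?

This is a Proportional (P) controller.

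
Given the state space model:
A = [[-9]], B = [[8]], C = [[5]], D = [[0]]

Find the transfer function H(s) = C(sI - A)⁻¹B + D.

(sI - A)⁻¹ = 1/(s + 9). H(s) = 5 × 8/(s + 9) + 0 = 40/(s + 9).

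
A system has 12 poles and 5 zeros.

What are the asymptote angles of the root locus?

n - m = 12 - 5 = 7. Angles: θk = (2k + 1)·180°/7 = 25.71°, 77.14°, 128.57°, 180°, 231.43°, 282.86°, 334.29°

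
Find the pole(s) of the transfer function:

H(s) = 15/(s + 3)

Pole is where denominator = 0: s + 3 = 0, so s = -3.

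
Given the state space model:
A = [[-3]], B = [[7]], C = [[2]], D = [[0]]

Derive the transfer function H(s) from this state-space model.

(sI - A)⁻¹ = 1/(s + 3). H(s) = 2 × 7/(s + 3) + 0 = 14/(s + 3).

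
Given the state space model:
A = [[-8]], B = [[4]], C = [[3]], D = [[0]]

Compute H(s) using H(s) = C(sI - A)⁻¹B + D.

(sI - A)⁻¹ = 1/(s + 8). H(s) = 3 × 4/(s + 8) + 0 = 12/(s + 8).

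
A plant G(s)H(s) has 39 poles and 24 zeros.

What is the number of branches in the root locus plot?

Root locus has n branches where n = number of poles = 39.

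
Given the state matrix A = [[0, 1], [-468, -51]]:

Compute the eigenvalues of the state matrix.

det(A - λI) = λ² - (-51)λ + 468 = (λ - (-12))(λ - (-39)). Eigenvalues: -12, -39.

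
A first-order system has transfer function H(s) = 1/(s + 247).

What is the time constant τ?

For H(s) = 1/(s + 1/τ), the pole is at -1/τ = -247, so τ = 1/247 = 0.0040 s.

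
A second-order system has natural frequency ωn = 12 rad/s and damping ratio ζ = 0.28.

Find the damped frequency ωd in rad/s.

ωd = ωn√(1 - ζ²) = 12√(1 - 0.28²) = 11.52 rad/s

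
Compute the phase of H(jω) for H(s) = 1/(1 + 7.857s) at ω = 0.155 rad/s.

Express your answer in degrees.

Phase = -arctan(ωτ) = -arctan(0.155 × 7.857) = -50.6°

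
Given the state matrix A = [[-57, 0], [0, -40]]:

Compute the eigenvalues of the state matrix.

For diagonal matrix, eigenvalues are diagonal entries: λ₁ = -57, λ₂ = -40.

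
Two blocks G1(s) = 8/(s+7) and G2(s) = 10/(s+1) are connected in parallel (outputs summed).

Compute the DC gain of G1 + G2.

Parallel: G_eq = G1 + G2. DC gain = G1(0) + G2(0) = 8/7 + 10/1 = 1.1429 + 10 = 11.1429.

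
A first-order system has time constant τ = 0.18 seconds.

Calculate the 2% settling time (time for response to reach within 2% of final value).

For first-order system, 2% settling time ≈ 4τ = 4 × 0.18 = 0.72 s.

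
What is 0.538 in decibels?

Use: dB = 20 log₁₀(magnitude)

dB = 20 log₁₀(0.538) = -5.4 dB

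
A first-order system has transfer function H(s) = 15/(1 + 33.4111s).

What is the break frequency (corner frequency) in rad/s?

Corner frequency = 1/τ = 1/33.4111 = 0.03 rad/s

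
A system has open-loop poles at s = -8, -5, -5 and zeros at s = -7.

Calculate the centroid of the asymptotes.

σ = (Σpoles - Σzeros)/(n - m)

σ = (Σpoles - Σzeros)/(n - m) = (-18 - (-7))/(3 - 1) = -11/2 = -5.5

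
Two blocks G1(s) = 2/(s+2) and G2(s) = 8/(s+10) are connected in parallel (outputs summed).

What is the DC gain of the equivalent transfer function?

Parallel: G_eq = G1 + G2. DC gain = G1(0) + G2(0) = 2/2 + 8/10 = 1 + 0.8 = 1.8.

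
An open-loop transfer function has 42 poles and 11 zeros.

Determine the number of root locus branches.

Root locus has n branches where n = number of poles = 42.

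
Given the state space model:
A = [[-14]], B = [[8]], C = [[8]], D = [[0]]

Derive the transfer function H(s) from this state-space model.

(sI - A)⁻¹ = 1/(s + 14). H(s) = 8 × 8/(s + 14) + 0 = 64/(s + 14).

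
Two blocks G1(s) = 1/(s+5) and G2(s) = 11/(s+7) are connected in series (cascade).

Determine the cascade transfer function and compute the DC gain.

Series: multiply transfer functions. G_eq = 1/(s+5) × 11/(s+7) = 11/((s+5)(s+7)). DC gain = 11/(5×7) = 0.3143.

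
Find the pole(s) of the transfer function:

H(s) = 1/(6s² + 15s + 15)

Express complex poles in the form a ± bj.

Discriminant = 15² - 4×6×15 = 225 - 360 = -135 < 0, so the poles are a complex conjugate pair s = (-15 ± j√135)/(2×6). Real part = -15/(2×6) = -15/12 = -1.25; imaginary part = ±√135/(2×6) ≈ 0.9682. Poles: s = -1.25 ± 0.9682j.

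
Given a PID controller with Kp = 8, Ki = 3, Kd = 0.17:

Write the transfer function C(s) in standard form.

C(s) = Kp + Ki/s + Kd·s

Substituting values: C(s) = 8 + 3/s + 0.17s = (0.17s² + 8s + 3)/s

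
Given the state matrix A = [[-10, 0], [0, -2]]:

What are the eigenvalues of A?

For diagonal matrix, eigenvalues are diagonal entries: λ₁ = -10, λ₂ = -2.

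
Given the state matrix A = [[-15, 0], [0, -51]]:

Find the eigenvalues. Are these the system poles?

For diagonal matrix, eigenvalues are diagonal entries: λ₁ = -15, λ₂ = -51. Eigenvalues of A = system poles.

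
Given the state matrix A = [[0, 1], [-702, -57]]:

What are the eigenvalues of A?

det(A - λI) = λ² - (-57)λ + 702 = (λ - (-18))(λ - (-39)). Eigenvalues: -18, -39.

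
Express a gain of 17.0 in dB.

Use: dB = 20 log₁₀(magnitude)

dB = 20 log₁₀(17.0) = 24.6 dB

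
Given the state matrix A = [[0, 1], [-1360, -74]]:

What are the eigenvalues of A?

det(A - λI) = λ² - (-74)λ + 1360 = (λ - (-40))(λ - (-34)). Eigenvalues: -40, -34.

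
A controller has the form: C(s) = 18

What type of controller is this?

This is a Proportional (P) controller.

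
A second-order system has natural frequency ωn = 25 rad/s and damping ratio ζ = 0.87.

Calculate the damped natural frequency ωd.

ωd = ωn√(1 - ζ²) = 25√(1 - 0.87²) = 12.33 rad/s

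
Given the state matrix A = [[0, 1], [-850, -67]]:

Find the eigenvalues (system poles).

det(A - λI) = λ² - (-67)λ + 850 = (λ - (-50))(λ - (-17)). Eigenvalues: -50, -17.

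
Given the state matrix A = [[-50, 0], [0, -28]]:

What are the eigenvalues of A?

For diagonal matrix, eigenvalues are diagonal entries: λ₁ = -50, λ₂ = -28.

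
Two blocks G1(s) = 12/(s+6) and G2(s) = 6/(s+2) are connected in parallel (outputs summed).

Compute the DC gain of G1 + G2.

Parallel: G_eq = G1 + G2. DC gain = G1(0) + G2(0) = 12/6 + 6/2 = 2 + 3 = 5.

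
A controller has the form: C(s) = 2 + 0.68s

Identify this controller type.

This is a Proportional-Derivative (PD) controller.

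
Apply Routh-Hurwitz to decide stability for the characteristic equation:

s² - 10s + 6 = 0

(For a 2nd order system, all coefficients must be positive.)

Coefficients: 1, -10, 6. b=-10 not positive, so system is unstable.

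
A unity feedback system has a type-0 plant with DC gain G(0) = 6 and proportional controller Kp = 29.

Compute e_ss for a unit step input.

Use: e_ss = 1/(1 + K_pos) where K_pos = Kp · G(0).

K_pos = Kp · G(0) = 29 × 6 = 174. e_ss = 1/(1 + 174) = 0.0057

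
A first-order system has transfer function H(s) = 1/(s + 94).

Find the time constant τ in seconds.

For H(s) = 1/(s + 1/τ), the pole is at -1/τ = -94, so τ = 1/94 = 0.0106 s.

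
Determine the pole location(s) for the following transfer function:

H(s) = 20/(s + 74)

Pole is where denominator = 0: s + 74 = 0, so s = -74.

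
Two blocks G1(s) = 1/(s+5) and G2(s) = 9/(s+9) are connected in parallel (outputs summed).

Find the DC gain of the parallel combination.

Parallel: G_eq = G1 + G2. DC gain = G1(0) + G2(0) = 1/5 + 9/9 = 0.2 + 1 = 1.2.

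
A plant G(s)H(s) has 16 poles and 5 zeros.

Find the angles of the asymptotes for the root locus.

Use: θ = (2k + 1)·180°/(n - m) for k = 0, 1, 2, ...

n - m = 16 - 5 = 11. Angles: θk = (2k + 1)·180°/11 = 16.36°, 49.09°, 81.82°, 114.55°, 147.27°, 180°, 212.73°, 245.45°, 278.18°, 310.91°, 343.64°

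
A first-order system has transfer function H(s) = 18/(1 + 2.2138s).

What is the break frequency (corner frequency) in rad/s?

Corner frequency = 1/τ = 1/2.2138 = 0.452 rad/s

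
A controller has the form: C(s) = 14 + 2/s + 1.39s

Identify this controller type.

This is a Proportional-Integral-Derivative (PID) controller.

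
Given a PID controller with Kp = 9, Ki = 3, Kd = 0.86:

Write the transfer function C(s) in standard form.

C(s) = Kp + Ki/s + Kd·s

Substituting values: C(s) = 9 + 3/s + 0.86s = (0.86s² + 9s + 3)/s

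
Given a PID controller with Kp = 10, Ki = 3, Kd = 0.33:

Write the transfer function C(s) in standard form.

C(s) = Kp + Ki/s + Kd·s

Substituting values: C(s) = 10 + 3/s + 0.33s = (0.33s² + 10s + 3)/s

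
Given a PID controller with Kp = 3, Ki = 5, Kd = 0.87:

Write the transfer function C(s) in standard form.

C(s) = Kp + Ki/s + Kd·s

Substituting values: C(s) = 3 + 5/s + 0.87s = (0.87s² + 3s + 5)/s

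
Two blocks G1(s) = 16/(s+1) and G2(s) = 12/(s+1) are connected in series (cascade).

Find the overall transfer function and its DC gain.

Series: multiply transfer functions. G_eq = 16/(s+1) × 12/(s+1) = 192/((s+1)(s+1)). DC gain = 192/(1×1) = 192.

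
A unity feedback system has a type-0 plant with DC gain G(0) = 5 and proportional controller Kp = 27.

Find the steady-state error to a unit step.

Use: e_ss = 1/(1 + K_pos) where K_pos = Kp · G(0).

K_pos = Kp · G(0) = 27 × 5 = 135. e_ss = 1/(1 + 135) = 0.0074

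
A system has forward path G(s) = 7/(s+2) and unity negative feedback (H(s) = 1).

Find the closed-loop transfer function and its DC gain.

T(s) = G/(1+GH) = [7/(s+2)] / [1 + 7/(s+2)] = 7/(s+2+7) = 7/(s+9). DC gain = 7/9 = 0.7778.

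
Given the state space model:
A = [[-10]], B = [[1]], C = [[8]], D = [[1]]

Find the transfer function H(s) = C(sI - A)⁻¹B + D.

(sI - A)⁻¹ = 1/(s + 10). H(s) = 8×1/(s + 10) + 1 = (s + 18)/(s + 10).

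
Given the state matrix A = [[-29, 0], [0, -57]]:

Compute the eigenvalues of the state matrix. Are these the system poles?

For diagonal matrix, eigenvalues are diagonal entries: λ₁ = -29, λ₂ = -57. Eigenvalues of A = system poles.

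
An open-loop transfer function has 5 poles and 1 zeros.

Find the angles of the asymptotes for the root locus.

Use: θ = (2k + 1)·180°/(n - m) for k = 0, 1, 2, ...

n - m = 5 - 1 = 4. Angles: θk = (2k + 1)·180°/4 = 45°, 135°, 225°, 315°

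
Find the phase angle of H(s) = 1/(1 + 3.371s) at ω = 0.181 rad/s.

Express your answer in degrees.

Phase = -arctan(ωτ) = -arctan(0.181 × 3.371) = -31.4°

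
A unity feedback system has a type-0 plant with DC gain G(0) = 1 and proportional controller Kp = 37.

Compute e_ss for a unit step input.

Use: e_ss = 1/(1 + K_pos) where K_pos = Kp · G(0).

K_pos = Kp · G(0) = 37 × 1 = 37. e_ss = 1/(1 + 37) = 0.0263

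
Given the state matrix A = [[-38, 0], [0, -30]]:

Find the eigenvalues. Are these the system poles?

For diagonal matrix, eigenvalues are diagonal entries: λ₁ = -38, λ₂ = -30. Eigenvalues of A = system poles.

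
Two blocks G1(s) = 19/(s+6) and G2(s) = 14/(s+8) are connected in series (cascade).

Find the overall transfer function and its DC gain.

Series: multiply transfer functions. G_eq = 19/(s+6) × 14/(s+8) = 266/((s+6)(s+8)). DC gain = 266/(6×8) = 5.5417.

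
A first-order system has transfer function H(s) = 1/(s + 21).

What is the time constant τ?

For H(s) = 1/(s + 1/τ), the pole is at -1/τ = -21, so τ = 1/21 = 0.0476 s.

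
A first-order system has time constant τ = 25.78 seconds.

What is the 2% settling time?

For first-order system, 2% settling time ≈ 4τ = 4 × 25.78 = 103.12 s.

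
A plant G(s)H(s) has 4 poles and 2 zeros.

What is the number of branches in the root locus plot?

Root locus has n branches where n = number of poles = 4.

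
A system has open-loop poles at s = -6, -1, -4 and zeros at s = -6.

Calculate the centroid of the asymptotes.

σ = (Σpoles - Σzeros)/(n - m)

σ = (Σpoles - Σzeros)/(n - m) = (-11 - (-6))/(3 - 1) = -5/2 = -2.5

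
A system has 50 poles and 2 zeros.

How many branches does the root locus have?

Root locus has n branches where n = number of poles = 50.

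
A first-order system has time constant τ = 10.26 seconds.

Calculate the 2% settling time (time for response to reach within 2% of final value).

For first-order system, 2% settling time ≈ 4τ = 4 × 10.26 = 41.04 s.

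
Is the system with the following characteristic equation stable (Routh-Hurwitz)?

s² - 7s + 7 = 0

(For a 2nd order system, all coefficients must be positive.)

Coefficients: 1, -7, 7. b=-7 not positive, so system is unstable.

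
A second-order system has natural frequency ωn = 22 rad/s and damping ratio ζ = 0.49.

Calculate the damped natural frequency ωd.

ωd = ωn√(1 - ζ²) = 22√(1 - 0.49²) = 19.18 rad/s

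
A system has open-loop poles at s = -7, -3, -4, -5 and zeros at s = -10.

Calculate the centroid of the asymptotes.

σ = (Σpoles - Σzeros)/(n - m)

σ = (Σpoles - Σzeros)/(n - m) = (-19 - (-10))/(4 - 1) = -9/3 = -3.0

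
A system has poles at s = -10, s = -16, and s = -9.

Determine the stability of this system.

All poles are in the left half-plane. System is stable.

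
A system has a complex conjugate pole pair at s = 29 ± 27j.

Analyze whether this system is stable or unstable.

Real part of poles is 29 (> 0, right half-plane). Unstable.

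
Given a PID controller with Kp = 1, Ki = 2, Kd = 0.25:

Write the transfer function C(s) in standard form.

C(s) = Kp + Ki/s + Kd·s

Substituting values: C(s) = 1 + 2/s + 0.25s = (0.25s² + s + 2)/s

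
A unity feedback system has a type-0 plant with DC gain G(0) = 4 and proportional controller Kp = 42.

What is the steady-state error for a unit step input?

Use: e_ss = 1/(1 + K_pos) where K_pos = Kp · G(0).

K_pos = Kp · G(0) = 42 × 4 = 168. e_ss = 1/(1 + 168) = 0.0059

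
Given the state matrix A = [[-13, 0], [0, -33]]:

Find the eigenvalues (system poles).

For diagonal matrix, eigenvalues are diagonal entries: λ₁ = -13, λ₂ = -33.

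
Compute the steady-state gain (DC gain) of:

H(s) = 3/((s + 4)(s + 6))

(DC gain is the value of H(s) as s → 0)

DC gain = H(0) = 3/(4 × 6) = 3/24 = 0.125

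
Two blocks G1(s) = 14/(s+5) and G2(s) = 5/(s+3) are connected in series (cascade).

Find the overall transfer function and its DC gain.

Series: multiply transfer functions. G_eq = 14/(s+5) × 5/(s+3) = 70/((s+5)(s+3)). DC gain = 70/(5×3) = 4.6667.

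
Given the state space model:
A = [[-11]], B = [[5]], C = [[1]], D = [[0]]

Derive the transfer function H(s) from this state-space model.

(sI - A)⁻¹ = 1/(s + 11). H(s) = 1 × 5/(s + 11) + 0 = 5/(s + 11).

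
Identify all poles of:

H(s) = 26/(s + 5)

Pole is where denominator = 0: s + 5 = 0, so s = -5.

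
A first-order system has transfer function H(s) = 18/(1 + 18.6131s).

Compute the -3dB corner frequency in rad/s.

Corner frequency = 1/τ = 1/18.6131 = 0.054 rad/s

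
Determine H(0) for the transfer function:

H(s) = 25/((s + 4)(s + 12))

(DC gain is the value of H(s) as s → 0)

DC gain = H(0) = 25/(4 × 12) = 25/48 = 0.5208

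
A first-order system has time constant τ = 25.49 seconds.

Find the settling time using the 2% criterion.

For first-order system, 2% settling time ≈ 4τ = 4 × 25.49 = 101.96 s.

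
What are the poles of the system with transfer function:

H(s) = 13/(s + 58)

Pole is where denominator = 0: s + 58 = 0, so s = -58.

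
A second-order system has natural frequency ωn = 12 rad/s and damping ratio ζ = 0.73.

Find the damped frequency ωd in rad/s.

ωd = ωn√(1 - ζ²) = 12√(1 - 0.73²) = 8.2 rad/s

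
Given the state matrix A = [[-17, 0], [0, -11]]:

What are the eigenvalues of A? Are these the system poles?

For diagonal matrix, eigenvalues are diagonal entries: λ₁ = -17, λ₂ = -11. Eigenvalues of A = system poles.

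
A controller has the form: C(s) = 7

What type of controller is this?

This is a Proportional (P) controller.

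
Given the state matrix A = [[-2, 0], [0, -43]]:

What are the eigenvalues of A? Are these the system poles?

For diagonal matrix, eigenvalues are diagonal entries: λ₁ = -2, λ₂ = -43. Eigenvalues of A = system poles.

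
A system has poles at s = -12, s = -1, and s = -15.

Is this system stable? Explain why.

All poles are in the left half-plane. System is stable.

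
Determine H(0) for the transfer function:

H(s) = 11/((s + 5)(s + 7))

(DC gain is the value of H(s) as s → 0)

DC gain = H(0) = 11/(5 × 7) = 11/35 = 0.3143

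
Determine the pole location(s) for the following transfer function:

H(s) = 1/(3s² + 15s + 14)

Discriminant = 15² - 4×3×14 = 225 - 168 = 57 > 0, so two distinct real poles. Using quadratic formula: s = (-15 ± √57)/(2×3) = (-15 ± √57)/6, with √57 ≈ 7.5498. s₁ ≈ -1.2417, s₂ ≈ -3.7583. Poles: s₁ = -1.2417, s₂ = -3.7583.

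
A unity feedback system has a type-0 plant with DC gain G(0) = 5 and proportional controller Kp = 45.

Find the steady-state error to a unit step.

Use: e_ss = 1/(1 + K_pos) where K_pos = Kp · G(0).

K_pos = Kp · G(0) = 45 × 5 = 225. e_ss = 1/(1 + 225) = 0.0044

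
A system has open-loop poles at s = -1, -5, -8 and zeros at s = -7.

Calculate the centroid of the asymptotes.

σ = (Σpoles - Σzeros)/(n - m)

σ = (Σpoles - Σzeros)/(n - m) = (-14 - (-7))/(3 - 1) = -7/2 = -3.5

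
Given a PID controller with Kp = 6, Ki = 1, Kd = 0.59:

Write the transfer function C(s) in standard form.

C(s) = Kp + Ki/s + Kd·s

Substituting values: C(s) = 6 + 1/s + 0.59s = (0.59s² + 6s + 1)/s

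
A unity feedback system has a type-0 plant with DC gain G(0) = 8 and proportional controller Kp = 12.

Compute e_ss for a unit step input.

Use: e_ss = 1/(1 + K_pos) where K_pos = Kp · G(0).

K_pos = Kp · G(0) = 12 × 8 = 96. e_ss = 1/(1 + 96) = 0.0103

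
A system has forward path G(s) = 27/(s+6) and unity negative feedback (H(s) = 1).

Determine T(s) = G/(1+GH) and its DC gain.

T(s) = G/(1+GH) = [27/(s+6)] / [1 + 27/(s+6)] = 27/(s+6+27) = 27/(s+33). DC gain = 27/33 = 0.8182.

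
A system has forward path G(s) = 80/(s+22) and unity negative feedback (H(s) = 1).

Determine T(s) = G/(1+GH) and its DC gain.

T(s) = G/(1+GH) = [80/(s+22)] / [1 + 80/(s+22)] = 80/(s+22+80) = 80/(s+102). DC gain = 80/102 = 0.7843.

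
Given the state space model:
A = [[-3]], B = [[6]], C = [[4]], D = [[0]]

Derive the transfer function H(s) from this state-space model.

(sI - A)⁻¹ = 1/(s + 3). H(s) = 4 × 6/(s + 3) + 0 = 24/(s + 3).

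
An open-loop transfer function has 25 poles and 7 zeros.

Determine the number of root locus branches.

Root locus has n branches where n = number of poles = 25.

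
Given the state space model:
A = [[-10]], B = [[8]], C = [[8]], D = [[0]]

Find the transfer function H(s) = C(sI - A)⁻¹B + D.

(sI - A)⁻¹ = 1/(s + 10). H(s) = 8 × 8/(s + 10) + 0 = 64/(s + 10).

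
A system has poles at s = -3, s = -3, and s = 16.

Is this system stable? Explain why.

Pole(s) at s = 16 are not in the left half-plane. System is unstable.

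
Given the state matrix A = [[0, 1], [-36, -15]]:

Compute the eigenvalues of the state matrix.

det(A - λI) = λ² - (-15)λ + 36 = (λ - (-3))(λ - (-12)). Eigenvalues: -3, -12.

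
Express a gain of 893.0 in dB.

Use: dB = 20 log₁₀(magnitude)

dB = 20 log₁₀(893.0) = 59.0 dB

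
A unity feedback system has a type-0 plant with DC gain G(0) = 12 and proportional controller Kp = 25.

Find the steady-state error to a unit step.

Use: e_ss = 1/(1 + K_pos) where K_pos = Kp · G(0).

K_pos = Kp · G(0) = 25 × 12 = 300. e_ss = 1/(1 + 300) = 0.0033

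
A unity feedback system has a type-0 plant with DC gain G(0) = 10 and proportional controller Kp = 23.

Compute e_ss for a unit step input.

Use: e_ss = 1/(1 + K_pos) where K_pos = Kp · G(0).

K_pos = Kp · G(0) = 23 × 10 = 230. e_ss = 1/(1 + 230) = 0.0043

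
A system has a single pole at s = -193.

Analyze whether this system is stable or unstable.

Pole at s = -193 is in the left half-plane. Stable.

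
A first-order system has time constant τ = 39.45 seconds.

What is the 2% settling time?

For first-order system, 2% settling time ≈ 4τ = 4 × 39.45 = 157.8 s.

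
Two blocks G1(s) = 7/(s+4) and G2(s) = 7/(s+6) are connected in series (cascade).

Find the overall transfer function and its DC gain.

Series: multiply transfer functions. G_eq = 7/(s+4) × 7/(s+6) = 49/((s+4)(s+6)). DC gain = 49/(4×6) = 2.0417.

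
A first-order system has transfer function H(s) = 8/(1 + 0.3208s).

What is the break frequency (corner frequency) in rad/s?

Corner frequency = 1/τ = 1/0.3208 = 3.117 rad/s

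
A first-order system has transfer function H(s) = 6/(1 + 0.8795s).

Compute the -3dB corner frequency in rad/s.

Corner frequency = 1/τ = 1/0.8795 = 1.137 rad/s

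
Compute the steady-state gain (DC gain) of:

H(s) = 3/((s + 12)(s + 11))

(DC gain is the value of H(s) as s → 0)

DC gain = H(0) = 3/(12 × 11) = 3/132 = 0.0227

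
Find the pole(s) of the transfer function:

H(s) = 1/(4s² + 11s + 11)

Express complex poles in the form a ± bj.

Discriminant = 11² - 4×4×11 = 121 - 176 = -55 < 0, so the poles are a complex conjugate pair s = (-11 ± j√55)/(2×4). Real part = -11/(2×4) = -11/8 = -1.375; imaginary part = ±√55/(2×4) ≈ 0.9270. Poles: s = -1.375 ± 0.9270j.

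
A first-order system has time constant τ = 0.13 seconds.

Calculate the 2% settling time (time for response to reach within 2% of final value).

For first-order system, 2% settling time ≈ 4τ = 4 × 0.13 = 0.52 s.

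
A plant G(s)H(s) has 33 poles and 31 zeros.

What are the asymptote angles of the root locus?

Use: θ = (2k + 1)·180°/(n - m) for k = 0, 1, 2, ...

n - m = 33 - 31 = 2. Angles: θk = (2k + 1)·180°/2 = 90°, 270°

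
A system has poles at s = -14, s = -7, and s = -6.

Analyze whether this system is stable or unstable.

All poles are in the left half-plane. System is stable.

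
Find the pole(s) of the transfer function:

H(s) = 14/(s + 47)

Pole is where denominator = 0: s + 47 = 0, so s = -47.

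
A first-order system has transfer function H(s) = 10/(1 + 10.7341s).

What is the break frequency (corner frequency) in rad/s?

Corner frequency = 1/τ = 1/10.7341 = 0.093 rad/s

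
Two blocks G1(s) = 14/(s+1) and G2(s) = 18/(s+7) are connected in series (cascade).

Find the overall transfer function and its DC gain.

Series: multiply transfer functions. G_eq = 14/(s+1) × 18/(s+7) = 252/((s+1)(s+7)). DC gain = 252/(1×7) = 36.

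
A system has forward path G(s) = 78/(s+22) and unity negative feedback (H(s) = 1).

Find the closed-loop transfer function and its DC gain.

T(s) = G/(1+GH) = [78/(s+22)] / [1 + 78/(s+22)] = 78/(s+22+78) = 78/(s+100). DC gain = 78/100 = 0.78.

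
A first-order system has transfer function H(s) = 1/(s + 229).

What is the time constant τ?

For H(s) = 1/(s + 1/τ), the pole is at -1/τ = -229, so τ = 1/229 = 0.0044 s.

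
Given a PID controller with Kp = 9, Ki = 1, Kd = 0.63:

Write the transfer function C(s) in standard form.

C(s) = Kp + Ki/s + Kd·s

Substituting values: C(s) = 9 + 1/s + 0.63s = (0.63s² + 9s + 1)/s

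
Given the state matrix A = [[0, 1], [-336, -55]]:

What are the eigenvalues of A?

det(A - λI) = λ² - (-55)λ + 336 = (λ - (-7))(λ - (-48)). Eigenvalues: -7, -48.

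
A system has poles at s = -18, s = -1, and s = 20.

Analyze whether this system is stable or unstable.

Pole(s) at s = 20 are not in the left half-plane. System is unstable.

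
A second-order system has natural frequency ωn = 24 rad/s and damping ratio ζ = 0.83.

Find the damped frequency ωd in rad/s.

ωd = ωn√(1 - ζ²) = 24√(1 - 0.83²) = 13.39 rad/s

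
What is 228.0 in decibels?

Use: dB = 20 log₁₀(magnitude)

dB = 20 log₁₀(228.0) = 47.2 dB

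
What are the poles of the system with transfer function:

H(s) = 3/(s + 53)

Pole is where denominator = 0: s + 53 = 0, so s = -53.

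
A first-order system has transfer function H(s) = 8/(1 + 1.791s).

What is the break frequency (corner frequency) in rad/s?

Corner frequency = 1/τ = 1/1.791 = 0.558 rad/s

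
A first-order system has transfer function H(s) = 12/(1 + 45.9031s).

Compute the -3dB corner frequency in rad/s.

Corner frequency = 1/τ = 1/45.9031 = 0.022 rad/s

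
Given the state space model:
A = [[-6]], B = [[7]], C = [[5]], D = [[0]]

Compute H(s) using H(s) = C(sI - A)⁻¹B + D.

(sI - A)⁻¹ = 1/(s + 6). H(s) = 5 × 7/(s + 6) + 0 = 35/(s + 6).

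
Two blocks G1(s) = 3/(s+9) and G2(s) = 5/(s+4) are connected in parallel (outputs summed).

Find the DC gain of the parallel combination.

Parallel: G_eq = G1 + G2. DC gain = G1(0) + G2(0) = 3/9 + 5/4 = 0.3333 + 1.25 = 1.5833.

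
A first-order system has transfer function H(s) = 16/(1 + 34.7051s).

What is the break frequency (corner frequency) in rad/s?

Corner frequency = 1/τ = 1/34.7051 = 0.029 rad/s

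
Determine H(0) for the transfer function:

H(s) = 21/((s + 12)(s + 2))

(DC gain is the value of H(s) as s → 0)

DC gain = H(0) = 21/(12 × 2) = 21/24 = 0.875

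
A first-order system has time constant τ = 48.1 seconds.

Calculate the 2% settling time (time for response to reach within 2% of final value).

For first-order system, 2% settling time ≈ 4τ = 4 × 48.1 = 192.4 s.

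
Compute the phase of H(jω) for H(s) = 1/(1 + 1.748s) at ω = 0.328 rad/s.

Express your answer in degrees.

Phase = -arctan(ωτ) = -arctan(0.328 × 1.748) = -29.8°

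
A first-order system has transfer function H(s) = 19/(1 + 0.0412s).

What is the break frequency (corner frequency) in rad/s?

Corner frequency = 1/τ = 1/0.0412 = 24.272 rad/s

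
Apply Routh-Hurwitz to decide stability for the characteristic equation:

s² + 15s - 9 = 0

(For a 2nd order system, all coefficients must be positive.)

Coefficients: 1, 15, -9. c=-9 not positive, so system is unstable.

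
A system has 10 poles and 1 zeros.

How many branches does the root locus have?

Root locus has n branches where n = number of poles = 10.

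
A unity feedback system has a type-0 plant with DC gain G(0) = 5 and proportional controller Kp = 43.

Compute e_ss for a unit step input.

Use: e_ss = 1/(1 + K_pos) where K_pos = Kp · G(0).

K_pos = Kp · G(0) = 43 × 5 = 215. e_ss = 1/(1 + 215) = 0.0046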